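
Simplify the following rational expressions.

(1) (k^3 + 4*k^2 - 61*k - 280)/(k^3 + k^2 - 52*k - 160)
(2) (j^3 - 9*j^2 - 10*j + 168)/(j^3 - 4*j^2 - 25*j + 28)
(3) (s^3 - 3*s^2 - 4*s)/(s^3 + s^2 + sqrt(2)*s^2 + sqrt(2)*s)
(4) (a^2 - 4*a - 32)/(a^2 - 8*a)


(1) = (k + 7)/(k + 4)
(2) = (j - 6)/(j - 1)
(3) = (s - 4)/(s + sqrt(2))
(4) = (a + 4)/a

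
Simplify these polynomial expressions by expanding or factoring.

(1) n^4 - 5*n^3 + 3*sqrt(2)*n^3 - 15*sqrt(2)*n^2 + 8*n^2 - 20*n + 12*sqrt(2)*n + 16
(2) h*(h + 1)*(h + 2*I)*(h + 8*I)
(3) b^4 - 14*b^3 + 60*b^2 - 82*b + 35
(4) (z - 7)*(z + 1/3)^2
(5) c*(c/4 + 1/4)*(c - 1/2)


(1) = (n - 4)*(n - 1)*(n + sqrt(2))*(n + 2*sqrt(2))
(2) = h^4 + h^3 + 10*I*h^3 - 16*h^2 + 10*I*h^2 - 16*h
(3) = (b - 7)*(b - 5)*(b - 1)^2
(4) = z^3 - 19*z^2/3 - 41*z/9 - 7/9
(5) = c^3/4 + c^2/8 - c/8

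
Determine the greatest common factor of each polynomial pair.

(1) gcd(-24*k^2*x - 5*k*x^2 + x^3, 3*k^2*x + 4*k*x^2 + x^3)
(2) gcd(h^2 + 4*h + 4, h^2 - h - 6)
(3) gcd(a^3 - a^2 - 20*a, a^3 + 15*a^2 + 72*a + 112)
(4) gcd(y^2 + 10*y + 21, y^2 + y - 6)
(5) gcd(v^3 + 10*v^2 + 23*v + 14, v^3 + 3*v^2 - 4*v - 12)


(1) = gcd(x*(-8*k + x)*(3*k + x), x*(k + x)*(3*k + x)) = 3*k*x + x^2
(2) = h + 2
(3) = gcd(a*(a - 5)*(a + 4), (a + 4)^2*(a + 7)) = a + 4
(4) = y + 3
(5) = v + 2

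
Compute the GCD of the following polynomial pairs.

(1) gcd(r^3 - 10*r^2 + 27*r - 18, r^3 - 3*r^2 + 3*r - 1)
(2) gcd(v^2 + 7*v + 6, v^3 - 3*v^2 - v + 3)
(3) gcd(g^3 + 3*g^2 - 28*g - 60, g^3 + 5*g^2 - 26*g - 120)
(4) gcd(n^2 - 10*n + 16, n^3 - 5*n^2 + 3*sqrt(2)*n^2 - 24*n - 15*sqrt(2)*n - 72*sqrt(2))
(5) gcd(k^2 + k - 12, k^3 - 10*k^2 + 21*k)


(1) = gcd((r - 6)*(r - 3)*(r - 1), (r - 1)^3) = r - 1
(2) = v + 1
(3) = gcd((g - 5)*(g + 2)*(g + 6), (g - 5)*(g + 4)*(g + 6)) = g^2 + g - 30
(4) = gcd((n - 8)*(n - 2), (n - 8)*(n + 3)*(n + 3*sqrt(2))) = n - 8
(5) = k - 3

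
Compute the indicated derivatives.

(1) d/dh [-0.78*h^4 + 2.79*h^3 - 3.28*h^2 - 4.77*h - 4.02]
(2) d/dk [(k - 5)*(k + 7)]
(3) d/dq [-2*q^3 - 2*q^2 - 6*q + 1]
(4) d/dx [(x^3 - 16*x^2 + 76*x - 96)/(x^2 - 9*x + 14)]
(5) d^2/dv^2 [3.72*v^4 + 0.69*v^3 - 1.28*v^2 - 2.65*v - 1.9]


(1) = -3.12*h^3 + 8.37*h^2 - 6.56*h - 4.77
(2) = 2*k + 2
(3) = -6*q^2 - 4*q - 6
(4) = (x^2 - 14*x + 50)/(x^2 - 14*x + 49)
(5) = 44.64*v^2 + 4.14*v - 2.56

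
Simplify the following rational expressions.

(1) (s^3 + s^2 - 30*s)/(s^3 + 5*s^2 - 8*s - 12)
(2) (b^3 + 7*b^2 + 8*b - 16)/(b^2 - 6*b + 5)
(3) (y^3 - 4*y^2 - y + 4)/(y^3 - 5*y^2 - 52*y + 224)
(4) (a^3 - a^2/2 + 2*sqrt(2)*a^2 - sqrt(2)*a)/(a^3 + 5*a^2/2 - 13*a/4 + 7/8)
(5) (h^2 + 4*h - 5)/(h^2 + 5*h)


(1) = (s^2 - 5*s)/(s^2 - s - 2)
(2) = (b^2 + 8*b + 16)/(b - 5)
(3) = (y^2 - 1)/(y^2 - y - 56)
(4) = (16*a^2 + 32*sqrt(2)*a)/(16*a^2 + 48*a - 28)
(5) = (h - 1)/h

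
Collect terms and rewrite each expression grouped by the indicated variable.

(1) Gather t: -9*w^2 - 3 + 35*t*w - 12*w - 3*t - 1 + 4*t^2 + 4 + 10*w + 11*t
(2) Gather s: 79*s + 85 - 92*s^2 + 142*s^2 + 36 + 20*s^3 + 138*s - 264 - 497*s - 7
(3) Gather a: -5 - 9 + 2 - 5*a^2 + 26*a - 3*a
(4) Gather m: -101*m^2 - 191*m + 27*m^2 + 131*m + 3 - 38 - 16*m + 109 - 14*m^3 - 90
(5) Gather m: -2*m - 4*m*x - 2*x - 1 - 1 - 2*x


(1) = 4*t^2 + t*(35*w + 8) - 9*w^2 - 2*w
(2) = 20*s^3 + 50*s^2 - 280*s - 150
(3) = -5*a^2 + 23*a - 12
(4) = -14*m^3 - 74*m^2 - 76*m - 16
(5) = m*(-4*x - 2) - 4*x - 2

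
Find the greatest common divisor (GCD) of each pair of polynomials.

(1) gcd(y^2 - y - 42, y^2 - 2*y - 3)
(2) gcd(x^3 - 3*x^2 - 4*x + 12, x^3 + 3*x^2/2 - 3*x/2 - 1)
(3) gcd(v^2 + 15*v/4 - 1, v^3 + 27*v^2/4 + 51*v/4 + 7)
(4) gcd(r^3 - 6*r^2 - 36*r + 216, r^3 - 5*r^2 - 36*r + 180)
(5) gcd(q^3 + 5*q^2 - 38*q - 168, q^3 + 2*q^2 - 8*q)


(1) = gcd((y - 7)*(y + 6), (y - 3)*(y + 1)) = 1
(2) = x + 2
(3) = v + 4
(4) = r^2 - 36
(5) = q + 4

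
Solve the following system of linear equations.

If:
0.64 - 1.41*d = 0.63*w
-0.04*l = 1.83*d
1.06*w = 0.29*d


Then:
d = 0.40
l = -18.50
w = 0.11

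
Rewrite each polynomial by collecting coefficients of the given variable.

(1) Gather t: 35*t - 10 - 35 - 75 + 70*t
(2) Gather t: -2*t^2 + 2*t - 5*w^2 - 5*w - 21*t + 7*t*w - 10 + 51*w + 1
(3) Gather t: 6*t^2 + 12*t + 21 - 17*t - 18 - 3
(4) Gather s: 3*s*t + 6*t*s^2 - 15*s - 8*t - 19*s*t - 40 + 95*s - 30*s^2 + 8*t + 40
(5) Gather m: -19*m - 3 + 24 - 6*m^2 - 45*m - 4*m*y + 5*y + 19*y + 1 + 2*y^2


(1) = 105*t - 120
(2) = -2*t^2 + t*(7*w - 19) - 5*w^2 + 46*w - 9
(3) = 6*t^2 - 5*t
(4) = s^2*(6*t - 30) + s*(80 - 16*t)
(5) = -6*m^2 + m*(-4*y - 64) + 2*y^2 + 24*y + 22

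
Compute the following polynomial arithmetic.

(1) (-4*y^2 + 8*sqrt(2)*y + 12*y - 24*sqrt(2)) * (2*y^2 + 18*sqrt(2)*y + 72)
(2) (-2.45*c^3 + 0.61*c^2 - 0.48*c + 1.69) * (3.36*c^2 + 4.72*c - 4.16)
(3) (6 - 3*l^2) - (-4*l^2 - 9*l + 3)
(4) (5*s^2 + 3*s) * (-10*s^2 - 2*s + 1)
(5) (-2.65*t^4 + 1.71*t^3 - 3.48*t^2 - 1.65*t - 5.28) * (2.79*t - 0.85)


(1) = -8*y^4 - 56*sqrt(2)*y^3 + 24*y^3 + 168*sqrt(2)*y^2 + 576*sqrt(2)*y - 1728*sqrt(2)
(2) = -8.232*c^5 - 9.5144*c^4 + 11.4584*c^3 + 0.8752*c^2 + 9.9736*c - 7.0304
(3) = l^2 + 9*l + 3
(4) = -50*s^4 - 40*s^3 - s^2 + 3*s
(5) = -7.3935*t^5 + 7.0234*t^4 - 11.1627*t^3 - 1.6455*t^2 - 13.3287*t + 4.488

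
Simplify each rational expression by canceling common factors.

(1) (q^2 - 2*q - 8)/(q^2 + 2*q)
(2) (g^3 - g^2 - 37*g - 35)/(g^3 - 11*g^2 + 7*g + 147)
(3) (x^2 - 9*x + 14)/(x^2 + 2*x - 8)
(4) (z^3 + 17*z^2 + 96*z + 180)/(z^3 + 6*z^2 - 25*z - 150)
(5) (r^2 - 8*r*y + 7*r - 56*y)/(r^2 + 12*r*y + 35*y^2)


(1) = (q - 4)/q
(2) = (g^2 + 6*g + 5)/(g^2 - 4*g - 21)
(3) = (x - 7)/(x + 4)
(4) = (z + 6)/(z - 5)
(5) = (r^2 - 8*r*y + 7*r - 56*y)/(r^2 + 12*r*y + 35*y^2)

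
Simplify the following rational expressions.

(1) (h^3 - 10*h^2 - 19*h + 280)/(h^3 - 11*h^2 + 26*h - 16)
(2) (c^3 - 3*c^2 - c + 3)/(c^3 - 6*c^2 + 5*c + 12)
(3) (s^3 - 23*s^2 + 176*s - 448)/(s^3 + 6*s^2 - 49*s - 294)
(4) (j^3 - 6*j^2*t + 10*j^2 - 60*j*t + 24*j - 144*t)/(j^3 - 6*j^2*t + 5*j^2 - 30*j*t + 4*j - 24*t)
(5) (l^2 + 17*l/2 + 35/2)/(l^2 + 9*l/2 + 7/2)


(1) = (h^2 - 2*h - 35)/(h^2 - 3*h + 2)
(2) = (c - 1)/(c - 4)
(3) = (s^2 - 16*s + 64)/(s^2 + 13*s + 42)
(4) = (j + 6)/(j + 1)
(5) = (l + 5)/(l + 1)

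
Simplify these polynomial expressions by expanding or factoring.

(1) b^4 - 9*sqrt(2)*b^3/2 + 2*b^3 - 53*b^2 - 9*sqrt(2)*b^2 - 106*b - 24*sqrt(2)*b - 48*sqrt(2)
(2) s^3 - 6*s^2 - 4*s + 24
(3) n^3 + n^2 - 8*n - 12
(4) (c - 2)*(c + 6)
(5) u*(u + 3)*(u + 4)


(1) = (b + 2)*(b - 8*sqrt(2))*(b + sqrt(2)/2)*(b + 3*sqrt(2))
(2) = (s - 6)*(s - 2)*(s + 2)
(3) = (n - 3)*(n + 2)^2
(4) = c^2 + 4*c - 12
(5) = u^3 + 7*u^2 + 12*u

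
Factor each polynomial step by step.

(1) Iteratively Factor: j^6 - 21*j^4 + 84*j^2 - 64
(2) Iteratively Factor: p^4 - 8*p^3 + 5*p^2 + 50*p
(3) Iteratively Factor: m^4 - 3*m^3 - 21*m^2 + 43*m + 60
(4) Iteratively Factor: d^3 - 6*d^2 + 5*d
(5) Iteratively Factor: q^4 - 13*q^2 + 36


(1) = (j - 1)*(j^5 + j^4 - 20*j^3 - 20*j^2 + 64*j + 64) = (j - 1)*(j + 4)*(j^4 - 3*j^3 - 8*j^2 + 12*j + 16) = (j - 2)*(j - 1)*(j + 4)*(j^3 - j^2 - 10*j - 8) = (j - 4)*(j - 2)*(j - 1)*(j + 4)*(j^2 + 3*j + 2) = (j - 4)*(j - 2)*(j - 1)*(j + 1)*(j + 4)*(j + 2)
(2) = (p + 2)*(p^3 - 10*p^2 + 25*p) = (p - 5)*(p + 2)*(p^2 - 5*p) = (p - 5)^2*(p + 2)*(p)
(3) = (m + 1)*(m^3 - 4*m^2 - 17*m + 60) = (m + 1)*(m + 4)*(m^2 - 8*m + 15) = (m - 3)*(m + 1)*(m + 4)*(m - 5)
(4) = (d)*(d^2 - 6*d + 5) = d*(d - 5)*(d - 1)
(5) = (q + 2)*(q^3 - 2*q^2 - 9*q + 18) = (q - 3)*(q + 2)*(q^2 + q - 6) = (q - 3)*(q - 2)*(q + 2)*(q + 3)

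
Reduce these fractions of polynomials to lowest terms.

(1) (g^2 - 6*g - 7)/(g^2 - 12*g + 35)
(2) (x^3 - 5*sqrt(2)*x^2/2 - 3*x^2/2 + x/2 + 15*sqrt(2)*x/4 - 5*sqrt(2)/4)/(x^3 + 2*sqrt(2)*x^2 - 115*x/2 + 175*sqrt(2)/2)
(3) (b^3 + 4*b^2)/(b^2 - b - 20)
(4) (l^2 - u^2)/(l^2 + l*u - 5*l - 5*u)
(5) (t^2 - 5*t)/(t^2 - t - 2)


(1) = (g + 1)/(g - 5)
(2) = (8*x^2 - 12*x + 4)/(8*x^2 + 36*sqrt(2)*x - 280)
(3) = b^2/(b - 5)
(4) = (l - u)/(l - 5)
(5) = (t^2 - 5*t)/(t^2 - t - 2)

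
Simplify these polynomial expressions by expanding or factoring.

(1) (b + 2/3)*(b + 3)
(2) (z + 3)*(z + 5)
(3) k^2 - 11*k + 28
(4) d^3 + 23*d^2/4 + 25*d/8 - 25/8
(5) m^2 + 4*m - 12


(1) = b^2 + 11*b/3 + 2
(2) = z^2 + 8*z + 15
(3) = (k - 7)*(k - 4)
(4) = (d - 1/2)*(d + 5/4)*(d + 5)
(5) = (m - 2)*(m + 6)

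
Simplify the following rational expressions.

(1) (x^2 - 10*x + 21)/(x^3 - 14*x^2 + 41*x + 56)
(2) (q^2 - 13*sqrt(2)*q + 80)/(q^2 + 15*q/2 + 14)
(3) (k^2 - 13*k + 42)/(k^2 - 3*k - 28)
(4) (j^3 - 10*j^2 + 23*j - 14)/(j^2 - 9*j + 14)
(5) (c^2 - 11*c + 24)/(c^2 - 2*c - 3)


(1) = (x - 3)/(x^2 - 7*x - 8)
(2) = (2*q^2 - 26*sqrt(2)*q + 160)/(2*q^2 + 15*q + 28)
(3) = (k - 6)/(k + 4)
(4) = j - 1
(5) = (c - 8)/(c + 1)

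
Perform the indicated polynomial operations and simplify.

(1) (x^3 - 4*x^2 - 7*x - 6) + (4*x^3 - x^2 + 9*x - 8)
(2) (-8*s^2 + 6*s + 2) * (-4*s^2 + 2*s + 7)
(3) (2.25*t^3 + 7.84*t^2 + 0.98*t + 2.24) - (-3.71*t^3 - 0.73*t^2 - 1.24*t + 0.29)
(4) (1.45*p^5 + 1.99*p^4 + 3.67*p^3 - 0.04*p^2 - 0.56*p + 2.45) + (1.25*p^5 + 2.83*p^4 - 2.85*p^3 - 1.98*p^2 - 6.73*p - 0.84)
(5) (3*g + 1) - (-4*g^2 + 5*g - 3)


(1) = 5*x^3 - 5*x^2 + 2*x - 14
(2) = 32*s^4 - 40*s^3 - 52*s^2 + 46*s + 14
(3) = 5.96*t^3 + 8.57*t^2 + 2.22*t + 1.95
(4) = 2.7*p^5 + 4.82*p^4 + 0.82*p^3 - 2.02*p^2 - 7.29*p + 1.61
(5) = 4*g^2 - 2*g + 4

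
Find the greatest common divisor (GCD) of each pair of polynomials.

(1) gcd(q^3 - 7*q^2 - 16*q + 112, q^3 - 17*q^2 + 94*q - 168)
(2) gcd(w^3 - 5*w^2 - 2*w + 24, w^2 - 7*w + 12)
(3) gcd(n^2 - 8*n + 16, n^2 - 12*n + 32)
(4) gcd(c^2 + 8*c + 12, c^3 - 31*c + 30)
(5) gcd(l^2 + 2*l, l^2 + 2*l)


(1) = gcd((q - 7)*(q - 4)*(q + 4), (q - 7)*(q - 6)*(q - 4)) = q^2 - 11*q + 28
(2) = gcd((w - 4)*(w - 3)*(w + 2), (w - 4)*(w - 3)) = w^2 - 7*w + 12
(3) = n - 4
(4) = gcd((c + 2)*(c + 6), (c - 5)*(c - 1)*(c + 6)) = c + 6
(5) = l^2 + 2*l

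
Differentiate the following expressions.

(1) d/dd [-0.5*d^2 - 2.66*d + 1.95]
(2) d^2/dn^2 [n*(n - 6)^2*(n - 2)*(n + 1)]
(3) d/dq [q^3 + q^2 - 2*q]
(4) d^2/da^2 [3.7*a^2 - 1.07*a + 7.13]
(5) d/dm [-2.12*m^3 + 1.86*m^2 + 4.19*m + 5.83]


(1) = -1.0*d - 2.66
(2) = 20*n^3 - 156*n^2 + 276*n - 24
(3) = 3*q^2 + 2*q - 2
(4) = 7.40000000000000
(5) = -6.36*m^2 + 3.72*m + 4.19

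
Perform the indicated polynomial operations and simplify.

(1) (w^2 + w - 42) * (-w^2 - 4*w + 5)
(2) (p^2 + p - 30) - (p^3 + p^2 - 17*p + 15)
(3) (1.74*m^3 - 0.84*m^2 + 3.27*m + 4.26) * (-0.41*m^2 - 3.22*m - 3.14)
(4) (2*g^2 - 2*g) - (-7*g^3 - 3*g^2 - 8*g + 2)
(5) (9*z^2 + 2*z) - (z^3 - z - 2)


(1) = -w^4 - 5*w^3 + 43*w^2 + 173*w - 210
(2) = -p^3 + 18*p - 45
(3) = -0.7134*m^5 - 5.2584*m^4 - 4.0995*m^3 - 9.6384*m^2 - 23.985*m - 13.3764
(4) = 7*g^3 + 5*g^2 + 6*g - 2
(5) = -z^3 + 9*z^2 + 3*z + 2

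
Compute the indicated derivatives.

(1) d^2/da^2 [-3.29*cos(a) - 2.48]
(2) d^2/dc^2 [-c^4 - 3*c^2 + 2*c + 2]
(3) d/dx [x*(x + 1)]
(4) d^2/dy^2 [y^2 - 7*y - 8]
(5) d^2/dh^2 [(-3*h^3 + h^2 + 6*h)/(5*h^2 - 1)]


(1) = 3.29*cos(a)
(2) = -12*c^2 - 6
(3) = 2*x + 1
(4) = 2
(5) = 2*(135*h^3 + 15*h^2 + 81*h + 1)/(125*h^6 - 75*h^4 + 15*h^2 - 1)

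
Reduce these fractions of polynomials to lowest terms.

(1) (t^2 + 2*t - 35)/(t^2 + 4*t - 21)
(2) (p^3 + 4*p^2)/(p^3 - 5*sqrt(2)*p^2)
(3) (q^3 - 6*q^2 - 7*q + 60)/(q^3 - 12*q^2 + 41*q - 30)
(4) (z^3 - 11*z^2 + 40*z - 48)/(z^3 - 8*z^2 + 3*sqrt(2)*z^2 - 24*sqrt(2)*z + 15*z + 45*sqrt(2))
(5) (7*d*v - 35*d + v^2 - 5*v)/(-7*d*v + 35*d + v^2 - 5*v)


(1) = (t - 5)/(t - 3)
(2) = (p + 4)/(p - 5*sqrt(2))
(3) = (q^2 - q - 12)/(q^2 - 7*q + 6)
(4) = (z^2 - 8*z + 16)/(z^2 + z*(-5 + 3*sqrt(2)) - 15*sqrt(2))
(5) = (7*d + v)/(-7*d + v)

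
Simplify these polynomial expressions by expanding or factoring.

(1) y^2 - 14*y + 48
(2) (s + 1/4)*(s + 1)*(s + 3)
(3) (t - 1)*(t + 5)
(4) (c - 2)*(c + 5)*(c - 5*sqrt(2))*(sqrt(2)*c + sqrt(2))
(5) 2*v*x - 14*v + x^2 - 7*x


(1) = (y - 8)*(y - 6)
(2) = s^3 + 17*s^2/4 + 4*s + 3/4
(3) = t^2 + 4*t - 5
(4) = sqrt(2)*c^4 - 10*c^3 + 4*sqrt(2)*c^3 - 40*c^2 - 7*sqrt(2)*c^2 - 10*sqrt(2)*c + 70*c + 100
(5) = (2*v + x)*(x - 7)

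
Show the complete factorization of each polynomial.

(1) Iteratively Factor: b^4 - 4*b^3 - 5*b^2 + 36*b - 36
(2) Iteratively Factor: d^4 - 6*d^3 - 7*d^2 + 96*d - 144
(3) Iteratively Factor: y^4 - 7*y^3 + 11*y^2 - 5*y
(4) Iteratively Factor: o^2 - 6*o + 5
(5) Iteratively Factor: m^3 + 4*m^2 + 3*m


(1) = (b - 3)*(b^3 - b^2 - 8*b + 12) = (b - 3)*(b + 3)*(b^2 - 4*b + 4) = (b - 3)*(b - 2)*(b + 3)*(b - 2)
(2) = (d - 3)*(d^3 - 3*d^2 - 16*d + 48) = (d - 3)*(d + 4)*(d^2 - 7*d + 12) = (d - 4)*(d - 3)*(d + 4)*(d - 3)
(3) = (y - 5)*(y^3 - 2*y^2 + y) = (y - 5)*(y - 1)*(y^2 - y) = y*(y - 5)*(y - 1)*(y - 1)
(4) = (o - 5)*(o - 1)
(5) = (m + 1)*(m^2 + 3*m) = (m + 1)*(m + 3)*(m)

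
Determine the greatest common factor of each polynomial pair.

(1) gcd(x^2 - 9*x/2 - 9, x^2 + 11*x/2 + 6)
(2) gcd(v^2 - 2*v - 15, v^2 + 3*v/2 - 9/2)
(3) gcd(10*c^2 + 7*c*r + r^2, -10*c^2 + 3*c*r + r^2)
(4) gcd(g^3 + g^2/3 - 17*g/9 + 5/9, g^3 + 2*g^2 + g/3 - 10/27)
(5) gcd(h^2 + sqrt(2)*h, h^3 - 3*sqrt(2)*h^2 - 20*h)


(1) = x + 3/2
(2) = gcd((v - 5)*(v + 3), (v - 3/2)*(v + 3)) = v + 3
(3) = gcd((2*c + r)*(5*c + r), (-2*c + r)*(5*c + r)) = 5*c + r
(4) = gcd((g - 1)*(g - 1/3)*(g + 5/3), (g - 1/3)*(g + 2/3)*(g + 5/3)) = g^2 + 4*g/3 - 5/9
(5) = gcd(h*(h + sqrt(2)), h*(h - 5*sqrt(2))*(h + 2*sqrt(2))) = h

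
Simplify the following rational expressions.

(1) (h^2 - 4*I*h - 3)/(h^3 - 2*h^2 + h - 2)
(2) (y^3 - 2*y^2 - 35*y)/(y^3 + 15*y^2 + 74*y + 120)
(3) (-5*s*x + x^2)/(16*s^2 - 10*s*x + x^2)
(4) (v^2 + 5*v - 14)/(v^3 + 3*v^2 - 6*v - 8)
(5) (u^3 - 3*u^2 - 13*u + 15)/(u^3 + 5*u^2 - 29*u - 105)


(1) = (h - 3*I)/(h^2 + h*(-2 + I) - 2*I)
(2) = (y^2 - 7*y)/(y^2 + 10*y + 24)
(3) = (-5*s*x + x^2)/(16*s^2 - 10*s*x + x^2)
(4) = (v + 7)/(v^2 + 5*v + 4)
(5) = (u - 1)/(u + 7)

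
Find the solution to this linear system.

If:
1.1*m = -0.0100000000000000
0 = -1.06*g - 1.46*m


Then:
g = 0.01
m = -0.01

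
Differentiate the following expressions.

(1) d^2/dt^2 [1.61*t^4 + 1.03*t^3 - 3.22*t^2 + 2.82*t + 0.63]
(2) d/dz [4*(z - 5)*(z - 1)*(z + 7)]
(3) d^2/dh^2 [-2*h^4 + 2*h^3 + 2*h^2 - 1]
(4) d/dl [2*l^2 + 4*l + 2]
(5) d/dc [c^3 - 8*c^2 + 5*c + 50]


(1) = 19.32*t^2 + 6.18*t - 6.44
(2) = 12*z^2 + 8*z - 148
(3) = -24*h^2 + 12*h + 4
(4) = 4*l + 4
(5) = 3*c^2 - 16*c + 5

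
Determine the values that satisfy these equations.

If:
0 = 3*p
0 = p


Then:
p = 0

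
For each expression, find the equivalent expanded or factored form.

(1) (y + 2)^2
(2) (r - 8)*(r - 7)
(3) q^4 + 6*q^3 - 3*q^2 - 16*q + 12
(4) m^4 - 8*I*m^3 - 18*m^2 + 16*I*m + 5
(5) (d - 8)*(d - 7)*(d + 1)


(1) = y^2 + 4*y + 4
(2) = r^2 - 15*r + 56
(3) = (q - 1)^2*(q + 2)*(q + 6)
(4) = (m - 5*I)*(m - I)^3
(5) = d^3 - 14*d^2 + 41*d + 56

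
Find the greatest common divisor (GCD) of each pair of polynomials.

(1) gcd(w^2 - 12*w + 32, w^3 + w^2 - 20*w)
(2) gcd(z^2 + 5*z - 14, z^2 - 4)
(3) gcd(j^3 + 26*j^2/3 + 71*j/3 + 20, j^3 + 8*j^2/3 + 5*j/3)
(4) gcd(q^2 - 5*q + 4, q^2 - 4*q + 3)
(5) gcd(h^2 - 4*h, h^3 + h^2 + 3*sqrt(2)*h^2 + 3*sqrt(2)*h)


(1) = gcd((w - 8)*(w - 4), w*(w - 4)*(w + 5)) = w - 4
(2) = z - 2
(3) = j + 5/3
(4) = q - 1
(5) = h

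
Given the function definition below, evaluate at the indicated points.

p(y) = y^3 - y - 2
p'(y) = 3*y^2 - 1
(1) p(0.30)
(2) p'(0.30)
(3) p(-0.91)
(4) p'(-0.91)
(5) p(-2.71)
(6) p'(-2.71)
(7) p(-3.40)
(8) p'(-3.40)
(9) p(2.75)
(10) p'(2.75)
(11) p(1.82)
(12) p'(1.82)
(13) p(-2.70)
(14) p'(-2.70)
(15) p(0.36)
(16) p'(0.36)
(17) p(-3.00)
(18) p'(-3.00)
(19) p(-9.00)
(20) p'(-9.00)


(1) = -2.27
(2) = -0.73
(3) = -1.84
(4) = 1.48
(5) = -19.19
(6) = 21.03
(7) = -37.90
(8) = 33.68
(9) = 16.05
(10) = 21.69
(11) = 2.21
(12) = 8.94
(13) = -18.98
(14) = 20.87
(15) = -2.31
(16) = -0.61
(17) = -26.00
(18) = 26.00
(19) = -722.00
(20) = 242.00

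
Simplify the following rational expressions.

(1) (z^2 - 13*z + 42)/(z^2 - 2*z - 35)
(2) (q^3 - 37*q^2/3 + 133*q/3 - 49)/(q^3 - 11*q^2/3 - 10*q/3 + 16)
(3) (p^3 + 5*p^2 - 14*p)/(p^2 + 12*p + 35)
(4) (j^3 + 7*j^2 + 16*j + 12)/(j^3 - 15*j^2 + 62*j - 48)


(1) = (z - 6)/(z + 5)
(2) = (3*q^2 - 28*q + 49)/(3*q^2 - 2*q - 16)
(3) = (p^2 - 2*p)/(p + 5)
(4) = (j^3 + 7*j^2 + 16*j + 12)/(j^3 - 15*j^2 + 62*j - 48)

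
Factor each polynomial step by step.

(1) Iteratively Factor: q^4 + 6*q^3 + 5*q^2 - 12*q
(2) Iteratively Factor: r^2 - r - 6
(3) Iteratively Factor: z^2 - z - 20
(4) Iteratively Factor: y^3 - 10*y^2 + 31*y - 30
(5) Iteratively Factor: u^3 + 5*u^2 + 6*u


(1) = (q + 4)*(q^3 + 2*q^2 - 3*q) = (q + 3)*(q + 4)*(q^2 - q) = q*(q + 3)*(q + 4)*(q - 1)
(2) = (r - 3)*(r + 2)
(3) = (z - 5)*(z + 4)
(4) = (y - 3)*(y^2 - 7*y + 10) = (y - 3)*(y - 2)*(y - 5)
(5) = (u + 2)*(u^2 + 3*u) = (u + 2)*(u + 3)*(u)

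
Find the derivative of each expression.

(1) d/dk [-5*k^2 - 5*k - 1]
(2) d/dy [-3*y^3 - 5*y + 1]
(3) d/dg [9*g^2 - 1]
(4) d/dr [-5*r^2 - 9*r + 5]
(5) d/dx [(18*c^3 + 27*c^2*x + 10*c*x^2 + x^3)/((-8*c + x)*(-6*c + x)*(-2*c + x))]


(1) = -10*k - 5
(2) = -9*y^2 - 5
(3) = 18*g
(4) = -10*r - 9
(5) = 2*c*(-1980*c^4 - 672*c^3*x + 425*c^2*x^2 + 49*c*x^3 - 13*x^4)/(9216*c^6 - 14592*c^5*x + 8848*c^4*x^2 - 2624*c^3*x^3 + 408*c^2*x^4 - 32*c*x^5 + x^6)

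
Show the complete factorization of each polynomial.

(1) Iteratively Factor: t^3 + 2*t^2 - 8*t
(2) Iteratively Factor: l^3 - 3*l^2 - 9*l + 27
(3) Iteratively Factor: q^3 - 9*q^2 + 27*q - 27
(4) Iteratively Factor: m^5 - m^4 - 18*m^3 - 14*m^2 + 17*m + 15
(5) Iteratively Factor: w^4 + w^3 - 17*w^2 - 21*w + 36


(1) = (t - 2)*(t^2 + 4*t) = (t - 2)*(t + 4)*(t)
(2) = (l - 3)*(l^2 - 9) = (l - 3)^2*(l + 3)
(3) = (q - 3)*(q^2 - 6*q + 9) = (q - 3)^2*(q - 3)
(4) = (m - 5)*(m^4 + 4*m^3 + 2*m^2 - 4*m - 3) = (m - 5)*(m - 1)*(m^3 + 5*m^2 + 7*m + 3) = (m - 5)*(m - 1)*(m + 3)*(m^2 + 2*m + 1) = (m - 5)*(m - 1)*(m + 1)*(m + 3)*(m + 1)
(5) = (w + 3)*(w^3 - 2*w^2 - 11*w + 12) = (w - 1)*(w + 3)*(w^2 - w - 12) = (w - 1)*(w + 3)^2*(w - 4)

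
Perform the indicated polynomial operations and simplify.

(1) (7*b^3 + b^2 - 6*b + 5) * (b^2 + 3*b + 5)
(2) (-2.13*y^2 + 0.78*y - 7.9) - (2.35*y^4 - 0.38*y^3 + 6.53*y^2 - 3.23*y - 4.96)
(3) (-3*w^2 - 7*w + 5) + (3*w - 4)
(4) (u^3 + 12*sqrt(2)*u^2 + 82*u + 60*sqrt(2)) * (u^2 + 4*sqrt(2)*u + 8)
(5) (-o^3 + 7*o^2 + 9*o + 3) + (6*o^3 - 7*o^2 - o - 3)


(1) = 7*b^5 + 22*b^4 + 32*b^3 - 8*b^2 - 15*b + 25
(2) = -2.35*y^4 + 0.38*y^3 - 8.66*y^2 + 4.01*y - 2.94
(3) = -3*w^2 - 4*w + 1
(4) = u^5 + 16*sqrt(2)*u^4 + 186*u^3 + 484*sqrt(2)*u^2 + 1136*u + 480*sqrt(2)
(5) = 5*o^3 + 8*o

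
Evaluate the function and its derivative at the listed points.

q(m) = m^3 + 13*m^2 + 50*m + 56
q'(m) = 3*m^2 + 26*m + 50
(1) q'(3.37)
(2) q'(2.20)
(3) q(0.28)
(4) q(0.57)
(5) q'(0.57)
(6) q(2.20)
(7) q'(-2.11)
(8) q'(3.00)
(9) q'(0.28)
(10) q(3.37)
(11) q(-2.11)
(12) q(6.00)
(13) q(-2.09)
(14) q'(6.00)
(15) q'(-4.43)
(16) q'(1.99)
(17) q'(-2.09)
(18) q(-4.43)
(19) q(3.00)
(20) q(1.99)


(1) = 171.69
(2) = 121.72
(3) = 71.04
(4) = 88.91
(5) = 65.79
(6) = 239.57
(7) = 8.50
(8) = 155.00
(9) = 57.52
(10) = 410.41
(11) = -1.02
(12) = 1040.00
(13) = -0.84
(14) = 314.00
(15) = -6.31
(16) = 113.62
(17) = 8.76
(18) = 2.69
(19) = 350.00
(20) = 214.86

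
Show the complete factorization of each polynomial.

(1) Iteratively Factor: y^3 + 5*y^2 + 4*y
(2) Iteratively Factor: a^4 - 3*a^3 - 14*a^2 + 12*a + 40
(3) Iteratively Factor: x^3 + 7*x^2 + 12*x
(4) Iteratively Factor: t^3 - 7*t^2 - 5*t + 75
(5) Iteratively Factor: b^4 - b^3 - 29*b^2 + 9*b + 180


(1) = (y)*(y^2 + 5*y + 4) = y*(y + 1)*(y + 4)
(2) = (a - 5)*(a^3 + 2*a^2 - 4*a - 8) = (a - 5)*(a + 2)*(a^2 - 4) = (a - 5)*(a - 2)*(a + 2)*(a + 2)
(3) = (x + 3)*(x^2 + 4*x) = (x + 3)*(x + 4)*(x)
(4) = (t - 5)*(t^2 - 2*t - 15) = (t - 5)^2*(t + 3)
(5) = (b + 3)*(b^3 - 4*b^2 - 17*b + 60) = (b - 3)*(b + 3)*(b^2 - b - 20) = (b - 3)*(b + 3)*(b + 4)*(b - 5)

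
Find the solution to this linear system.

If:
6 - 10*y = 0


Then:
y = 3/5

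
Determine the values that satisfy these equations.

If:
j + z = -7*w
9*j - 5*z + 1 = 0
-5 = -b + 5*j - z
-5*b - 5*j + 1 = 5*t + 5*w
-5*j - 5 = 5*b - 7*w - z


Then:
b = 32/55
j = -29/22
t = 337/770
w = 192/385
z = -239/110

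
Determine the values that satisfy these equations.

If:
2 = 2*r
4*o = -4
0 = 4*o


Then:
No Solution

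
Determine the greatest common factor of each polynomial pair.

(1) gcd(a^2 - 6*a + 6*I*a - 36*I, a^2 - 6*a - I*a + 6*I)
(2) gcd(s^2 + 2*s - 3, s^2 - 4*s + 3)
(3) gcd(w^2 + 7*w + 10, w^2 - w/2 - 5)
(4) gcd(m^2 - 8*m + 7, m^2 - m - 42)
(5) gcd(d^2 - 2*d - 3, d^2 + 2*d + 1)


(1) = a - 6
(2) = gcd((s - 1)*(s + 3), (s - 3)*(s - 1)) = s - 1
(3) = w + 2
(4) = m - 7
(5) = d + 1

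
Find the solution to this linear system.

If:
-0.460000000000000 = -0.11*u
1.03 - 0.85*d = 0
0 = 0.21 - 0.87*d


Then:
No Solution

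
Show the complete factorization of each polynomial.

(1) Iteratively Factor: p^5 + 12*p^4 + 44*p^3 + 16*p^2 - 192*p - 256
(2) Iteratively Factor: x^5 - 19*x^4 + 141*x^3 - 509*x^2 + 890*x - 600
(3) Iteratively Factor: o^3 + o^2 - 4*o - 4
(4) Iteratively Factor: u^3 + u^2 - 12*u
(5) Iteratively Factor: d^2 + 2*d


(1) = (p + 2)*(p^4 + 10*p^3 + 24*p^2 - 32*p - 128) = (p - 2)*(p + 2)*(p^3 + 12*p^2 + 48*p + 64) = (p - 2)*(p + 2)*(p + 4)*(p^2 + 8*p + 16) = (p - 2)*(p + 2)*(p + 4)^2*(p + 4)
(2) = (x - 2)*(x^4 - 17*x^3 + 107*x^2 - 295*x + 300) = (x - 4)*(x - 2)*(x^3 - 13*x^2 + 55*x - 75) = (x - 4)*(x - 3)*(x - 2)*(x^2 - 10*x + 25) = (x - 5)*(x - 4)*(x - 3)*(x - 2)*(x - 5)
(3) = (o + 2)*(o^2 - o - 2) = (o + 1)*(o + 2)*(o - 2)
(4) = (u - 3)*(u^2 + 4*u) = u*(u - 3)*(u + 4)
(5) = (d)*(d + 2)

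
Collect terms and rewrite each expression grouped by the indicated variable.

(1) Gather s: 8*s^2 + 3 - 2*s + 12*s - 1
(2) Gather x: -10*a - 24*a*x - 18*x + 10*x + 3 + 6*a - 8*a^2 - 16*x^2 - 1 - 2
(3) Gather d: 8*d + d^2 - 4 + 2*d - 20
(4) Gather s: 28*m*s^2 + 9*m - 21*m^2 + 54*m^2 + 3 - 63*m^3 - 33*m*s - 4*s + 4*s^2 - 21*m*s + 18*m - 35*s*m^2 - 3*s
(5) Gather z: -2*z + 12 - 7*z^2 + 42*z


(1) = 8*s^2 + 10*s + 2
(2) = -8*a^2 - 4*a - 16*x^2 + x*(-24*a - 8)
(3) = d^2 + 10*d - 24
(4) = -63*m^3 + 33*m^2 + 27*m + s^2*(28*m + 4) + s*(-35*m^2 - 54*m - 7) + 3
(5) = -7*z^2 + 40*z + 12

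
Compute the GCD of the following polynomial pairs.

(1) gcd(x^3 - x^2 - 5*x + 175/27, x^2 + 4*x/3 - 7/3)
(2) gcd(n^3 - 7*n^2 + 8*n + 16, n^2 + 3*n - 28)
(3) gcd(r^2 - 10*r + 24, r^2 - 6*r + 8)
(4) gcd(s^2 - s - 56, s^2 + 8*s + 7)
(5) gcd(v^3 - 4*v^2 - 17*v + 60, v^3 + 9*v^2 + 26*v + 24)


(1) = gcd((x - 5/3)^2*(x + 7/3), (x - 1)*(x + 7/3)) = x + 7/3
(2) = gcd((n - 4)^2*(n + 1), (n - 4)*(n + 7)) = n - 4
(3) = gcd((r - 6)*(r - 4), (r - 4)*(r - 2)) = r - 4
(4) = s + 7
(5) = gcd((v - 5)*(v - 3)*(v + 4), (v + 2)*(v + 3)*(v + 4)) = v + 4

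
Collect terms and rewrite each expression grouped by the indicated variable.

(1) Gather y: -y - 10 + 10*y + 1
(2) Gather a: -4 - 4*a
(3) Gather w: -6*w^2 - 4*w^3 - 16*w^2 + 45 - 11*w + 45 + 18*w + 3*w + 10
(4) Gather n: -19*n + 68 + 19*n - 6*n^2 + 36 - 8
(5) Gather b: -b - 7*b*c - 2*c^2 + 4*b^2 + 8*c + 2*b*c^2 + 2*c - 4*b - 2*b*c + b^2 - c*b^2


(1) = 9*y - 9
(2) = -4*a - 4
(3) = -4*w^3 - 22*w^2 + 10*w + 100
(4) = 96 - 6*n^2
(5) = b^2*(5 - c) + b*(2*c^2 - 9*c - 5) - 2*c^2 + 10*c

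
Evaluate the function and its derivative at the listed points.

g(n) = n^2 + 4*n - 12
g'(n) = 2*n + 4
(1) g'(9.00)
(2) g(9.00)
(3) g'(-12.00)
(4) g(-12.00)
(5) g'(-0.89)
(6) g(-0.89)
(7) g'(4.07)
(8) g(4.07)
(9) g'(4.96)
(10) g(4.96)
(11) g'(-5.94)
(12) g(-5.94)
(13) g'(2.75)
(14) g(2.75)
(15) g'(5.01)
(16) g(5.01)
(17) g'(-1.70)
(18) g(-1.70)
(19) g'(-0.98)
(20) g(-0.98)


(1) = 22.00
(2) = 105.00
(3) = -20.00
(4) = 84.00
(5) = 2.22
(6) = -14.77
(7) = 12.14
(8) = 20.84
(9) = 13.92
(10) = 32.44
(11) = -7.88
(12) = -0.48
(13) = 9.50
(14) = 6.56
(15) = 14.02
(16) = 33.14
(17) = 0.60
(18) = -15.91
(19) = 2.04
(20) = -14.96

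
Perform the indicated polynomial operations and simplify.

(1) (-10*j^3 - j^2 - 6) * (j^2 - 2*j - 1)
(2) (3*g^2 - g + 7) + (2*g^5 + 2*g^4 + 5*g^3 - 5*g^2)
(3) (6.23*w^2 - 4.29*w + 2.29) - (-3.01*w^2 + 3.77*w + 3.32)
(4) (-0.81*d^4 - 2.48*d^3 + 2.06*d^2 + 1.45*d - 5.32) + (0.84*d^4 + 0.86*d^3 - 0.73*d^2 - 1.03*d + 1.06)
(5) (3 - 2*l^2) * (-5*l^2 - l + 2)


(1) = -10*j^5 + 19*j^4 + 12*j^3 - 5*j^2 + 12*j + 6
(2) = 2*g^5 + 2*g^4 + 5*g^3 - 2*g^2 - g + 7
(3) = 9.24*w^2 - 8.06*w - 1.03
(4) = 0.03*d^4 - 1.62*d^3 + 1.33*d^2 + 0.42*d - 4.26
(5) = 10*l^4 + 2*l^3 - 19*l^2 - 3*l + 6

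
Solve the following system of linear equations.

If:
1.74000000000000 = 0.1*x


Then:
x = 17.40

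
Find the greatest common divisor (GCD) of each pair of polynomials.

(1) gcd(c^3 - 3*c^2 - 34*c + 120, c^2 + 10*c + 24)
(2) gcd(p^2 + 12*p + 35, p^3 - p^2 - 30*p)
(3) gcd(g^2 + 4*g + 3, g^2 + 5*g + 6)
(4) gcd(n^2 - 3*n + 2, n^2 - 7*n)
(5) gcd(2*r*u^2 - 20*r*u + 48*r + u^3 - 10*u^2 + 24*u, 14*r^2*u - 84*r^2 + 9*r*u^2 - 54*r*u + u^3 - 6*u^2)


(1) = c + 6
(2) = p + 5
(3) = g + 3
(4) = gcd((n - 2)*(n - 1), n*(n - 7)) = 1
(5) = 2*r*u - 12*r + u^2 - 6*u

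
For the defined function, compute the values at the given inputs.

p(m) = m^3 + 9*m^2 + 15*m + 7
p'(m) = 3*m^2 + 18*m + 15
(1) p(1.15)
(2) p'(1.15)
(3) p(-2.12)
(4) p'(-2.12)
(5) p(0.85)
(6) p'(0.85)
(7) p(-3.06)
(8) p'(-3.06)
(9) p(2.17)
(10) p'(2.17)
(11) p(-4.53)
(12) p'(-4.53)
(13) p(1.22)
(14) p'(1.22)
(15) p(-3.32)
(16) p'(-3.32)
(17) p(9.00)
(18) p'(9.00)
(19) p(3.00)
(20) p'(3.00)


(1) = 37.67
(2) = 39.67
(3) = 6.12
(4) = -9.68
(5) = 26.87
(6) = 32.47
(7) = 16.72
(8) = -11.99
(9) = 92.15
(10) = 68.19
(11) = 30.78
(12) = -4.98
(13) = 40.51
(14) = 41.43
(15) = 19.81
(16) = -11.69
(17) = 1600.00
(18) = 420.00
(19) = 160.00
(20) = 96.00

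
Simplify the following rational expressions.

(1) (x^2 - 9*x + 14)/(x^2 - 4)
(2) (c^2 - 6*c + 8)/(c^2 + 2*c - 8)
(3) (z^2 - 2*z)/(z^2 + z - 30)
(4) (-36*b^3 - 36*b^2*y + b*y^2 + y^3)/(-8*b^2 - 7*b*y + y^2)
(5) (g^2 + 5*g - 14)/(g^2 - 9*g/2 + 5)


(1) = (x - 7)/(x + 2)
(2) = (c - 4)/(c + 4)
(3) = (z^2 - 2*z)/(z^2 + z - 30)
(4) = (-36*b^2 + y^2)/(-8*b + y)
(5) = (2*g + 14)/(2*g - 5)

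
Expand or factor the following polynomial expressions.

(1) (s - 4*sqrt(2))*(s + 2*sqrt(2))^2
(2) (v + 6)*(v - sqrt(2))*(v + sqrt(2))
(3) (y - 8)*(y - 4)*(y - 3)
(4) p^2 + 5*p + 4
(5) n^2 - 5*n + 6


(1) = s^3 - 24*s - 32*sqrt(2)
(2) = v^3 + 6*v^2 - 2*v - 12
(3) = y^3 - 15*y^2 + 68*y - 96
(4) = (p + 1)*(p + 4)
(5) = (n - 3)*(n - 2)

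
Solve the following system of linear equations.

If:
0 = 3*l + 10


Then:
l = -10/3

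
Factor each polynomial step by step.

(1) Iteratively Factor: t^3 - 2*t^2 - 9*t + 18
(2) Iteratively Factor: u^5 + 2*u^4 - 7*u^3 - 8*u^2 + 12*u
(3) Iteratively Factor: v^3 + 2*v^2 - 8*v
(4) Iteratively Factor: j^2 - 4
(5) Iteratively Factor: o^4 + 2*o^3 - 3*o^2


(1) = (t + 3)*(t^2 - 5*t + 6) = (t - 2)*(t + 3)*(t - 3)
(2) = (u - 1)*(u^4 + 3*u^3 - 4*u^2 - 12*u) = (u - 1)*(u + 2)*(u^3 + u^2 - 6*u) = (u - 2)*(u - 1)*(u + 2)*(u^2 + 3*u) = (u - 2)*(u - 1)*(u + 2)*(u + 3)*(u)
(3) = (v + 4)*(v^2 - 2*v) = v*(v + 4)*(v - 2)
(4) = (j - 2)*(j + 2)
(5) = (o + 3)*(o^3 - o^2) = o*(o + 3)*(o^2 - o) = o*(o - 1)*(o + 3)*(o)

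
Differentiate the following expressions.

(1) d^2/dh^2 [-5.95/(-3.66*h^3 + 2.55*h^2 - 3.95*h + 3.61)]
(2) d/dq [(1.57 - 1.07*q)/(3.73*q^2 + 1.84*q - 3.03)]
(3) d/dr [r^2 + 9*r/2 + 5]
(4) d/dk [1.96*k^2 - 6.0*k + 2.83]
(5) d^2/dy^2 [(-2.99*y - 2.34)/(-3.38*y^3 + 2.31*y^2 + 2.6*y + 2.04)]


(1) = ((30.345 - 130.662*h)*(3.66*h^3 - 2.55*h^2 + 3.95*h - 3.61) + 5.95*(10.98*h^2 - 5.1*h + 3.95)*(21.96*h^2 - 10.2*h + 7.9))/(3.66*h^3 - 2.55*h^2 + 3.95*h - 3.61)^3
(2) = (3.9911*q^2 - 11.7122*q + 0.3533)/(13.9129*q^4 + 13.7264*q^3 - 19.2182*q^2 - 11.1504*q + 9.1809)
(3) = 2*r + 9/2
(4) = 3.92*k - 6.0
(5) = (204.953736*y^5 + 180.72522*y^4 - 207.861914*y^3 + 198.9351*y^2 + 96.592392*y - 22.135152)/(38.614472*y^9 - 79.171092*y^8 - 35.002266*y^7 + 39.557961*y^6 + 122.492292*y^5 + 28.061388*y^4 - 48.890816*y^3 - 70.211088*y^2 - 32.46048*y - 8.489664)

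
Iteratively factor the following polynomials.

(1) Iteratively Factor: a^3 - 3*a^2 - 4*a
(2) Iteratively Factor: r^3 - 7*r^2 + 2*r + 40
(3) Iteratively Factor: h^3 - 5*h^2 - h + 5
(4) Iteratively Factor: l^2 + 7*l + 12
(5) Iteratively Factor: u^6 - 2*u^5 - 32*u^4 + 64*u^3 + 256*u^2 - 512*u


(1) = (a + 1)*(a^2 - 4*a) = (a - 4)*(a + 1)*(a)
(2) = (r + 2)*(r^2 - 9*r + 20) = (r - 5)*(r + 2)*(r - 4)
(3) = (h + 1)*(h^2 - 6*h + 5) = (h - 1)*(h + 1)*(h - 5)
(4) = (l + 4)*(l + 3)
(5) = (u - 2)*(u^5 - 32*u^3 + 256*u) = u*(u - 2)*(u^4 - 32*u^2 + 256) = u*(u - 2)*(u + 4)*(u^3 - 4*u^2 - 16*u + 64) = u*(u - 2)*(u + 4)^2*(u^2 - 8*u + 16) = u*(u - 4)*(u - 2)*(u + 4)^2*(u - 4)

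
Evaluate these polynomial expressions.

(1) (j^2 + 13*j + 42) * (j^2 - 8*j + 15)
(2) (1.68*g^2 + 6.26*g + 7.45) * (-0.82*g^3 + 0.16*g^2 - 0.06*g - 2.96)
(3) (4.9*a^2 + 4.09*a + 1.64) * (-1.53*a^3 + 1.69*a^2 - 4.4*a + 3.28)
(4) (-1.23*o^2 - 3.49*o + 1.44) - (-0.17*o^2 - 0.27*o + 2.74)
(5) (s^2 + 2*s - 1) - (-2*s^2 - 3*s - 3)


(1) = j^4 + 5*j^3 - 47*j^2 - 141*j + 630
(2) = -1.3776*g^5 - 4.8644*g^4 - 5.2082*g^3 - 4.1564*g^2 - 18.9766*g - 22.052
(3) = -7.497*a^5 + 2.0233*a^4 - 17.1571*a^3 + 0.8476*a^2 + 6.1992*a + 5.3792
(4) = -1.06*o^2 - 3.22*o - 1.3
(5) = 3*s^2 + 5*s + 2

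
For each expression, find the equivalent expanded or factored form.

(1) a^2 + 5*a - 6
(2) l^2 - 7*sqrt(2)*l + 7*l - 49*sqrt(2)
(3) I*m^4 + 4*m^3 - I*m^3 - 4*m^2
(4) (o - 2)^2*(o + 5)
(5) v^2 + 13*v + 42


(1) = (a - 1)*(a + 6)
(2) = (l + 7)*(l - 7*sqrt(2))
(3) = m^2*(m - 4*I)*(I*m - I)
(4) = o^3 + o^2 - 16*o + 20
(5) = (v + 6)*(v + 7)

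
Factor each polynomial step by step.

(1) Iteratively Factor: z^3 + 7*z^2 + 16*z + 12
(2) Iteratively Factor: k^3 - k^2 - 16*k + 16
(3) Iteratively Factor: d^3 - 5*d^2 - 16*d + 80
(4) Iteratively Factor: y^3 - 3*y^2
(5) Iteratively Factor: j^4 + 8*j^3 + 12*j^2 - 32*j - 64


(1) = (z + 3)*(z^2 + 4*z + 4) = (z + 2)*(z + 3)*(z + 2)
(2) = (k - 1)*(k^2 - 16) = (k - 4)*(k - 1)*(k + 4)
(3) = (d + 4)*(d^2 - 9*d + 20) = (d - 4)*(d + 4)*(d - 5)
(4) = (y - 3)*(y^2) = y*(y - 3)*(y)
(5) = (j + 2)*(j^3 + 6*j^2 - 32) = (j - 2)*(j + 2)*(j^2 + 8*j + 16) = (j - 2)*(j + 2)*(j + 4)*(j + 4)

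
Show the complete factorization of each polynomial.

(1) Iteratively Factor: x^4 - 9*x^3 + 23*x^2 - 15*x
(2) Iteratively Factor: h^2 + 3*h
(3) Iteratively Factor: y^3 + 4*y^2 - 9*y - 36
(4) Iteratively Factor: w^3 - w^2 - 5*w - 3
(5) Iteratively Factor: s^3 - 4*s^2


(1) = (x - 1)*(x^3 - 8*x^2 + 15*x) = x*(x - 1)*(x^2 - 8*x + 15) = x*(x - 5)*(x - 1)*(x - 3)
(2) = (h + 3)*(h)
(3) = (y + 4)*(y^2 - 9) = (y - 3)*(y + 4)*(y + 3)
(4) = (w + 1)*(w^2 - 2*w - 3) = (w + 1)^2*(w - 3)
(5) = (s - 4)*(s^2) = s*(s - 4)*(s)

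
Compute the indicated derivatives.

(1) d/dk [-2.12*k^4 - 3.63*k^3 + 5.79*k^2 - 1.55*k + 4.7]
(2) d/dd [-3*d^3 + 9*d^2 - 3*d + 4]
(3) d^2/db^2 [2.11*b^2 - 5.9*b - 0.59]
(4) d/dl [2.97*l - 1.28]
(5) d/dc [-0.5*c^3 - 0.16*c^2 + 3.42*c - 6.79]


(1) = -8.48*k^3 - 10.89*k^2 + 11.58*k - 1.55
(2) = -9*d^2 + 18*d - 3
(3) = 4.22000000000000
(4) = 2.97000000000000
(5) = -1.5*c^2 - 0.32*c + 3.42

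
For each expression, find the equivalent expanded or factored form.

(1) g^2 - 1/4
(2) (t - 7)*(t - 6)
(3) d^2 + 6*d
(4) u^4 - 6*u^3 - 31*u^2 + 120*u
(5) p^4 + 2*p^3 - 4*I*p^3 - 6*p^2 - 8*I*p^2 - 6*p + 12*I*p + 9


(1) = (g - 1/2)*(g + 1/2)
(2) = t^2 - 13*t + 42
(3) = d*(d + 6)
(4) = u*(u - 8)*(u - 3)*(u + 5)
(5) = (p - 1)*(p + 3)*(p - 3*I)*(p - I)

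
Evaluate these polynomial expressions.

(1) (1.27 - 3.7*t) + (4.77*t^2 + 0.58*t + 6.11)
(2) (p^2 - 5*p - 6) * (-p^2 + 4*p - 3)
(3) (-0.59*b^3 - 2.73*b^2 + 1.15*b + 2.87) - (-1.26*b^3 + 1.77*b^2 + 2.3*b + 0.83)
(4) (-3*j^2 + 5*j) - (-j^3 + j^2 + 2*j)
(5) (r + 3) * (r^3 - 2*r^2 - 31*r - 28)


(1) = 4.77*t^2 - 3.12*t + 7.38
(2) = -p^4 + 9*p^3 - 17*p^2 - 9*p + 18
(3) = 0.67*b^3 - 4.5*b^2 - 1.15*b + 2.04
(4) = j^3 - 4*j^2 + 3*j
(5) = r^4 + r^3 - 37*r^2 - 121*r - 84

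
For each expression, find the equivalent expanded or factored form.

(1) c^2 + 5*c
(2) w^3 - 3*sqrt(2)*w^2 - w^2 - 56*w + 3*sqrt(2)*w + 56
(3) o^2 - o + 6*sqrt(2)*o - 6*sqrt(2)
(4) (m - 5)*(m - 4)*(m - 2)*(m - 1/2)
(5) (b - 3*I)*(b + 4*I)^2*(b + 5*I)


(1) = c*(c + 5)
(2) = (w - 1)*(w - 7*sqrt(2))*(w + 4*sqrt(2))
(3) = (o - 1)*(o + 6*sqrt(2))
(4) = m^4 - 23*m^3/2 + 87*m^2/2 - 59*m + 20
(5) = b^4 + 10*I*b^3 - 17*b^2 + 88*I*b - 240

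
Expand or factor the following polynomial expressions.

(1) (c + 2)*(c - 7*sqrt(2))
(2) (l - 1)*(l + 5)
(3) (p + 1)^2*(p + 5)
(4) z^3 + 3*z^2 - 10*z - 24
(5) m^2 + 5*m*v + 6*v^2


(1) = c^2 - 7*sqrt(2)*c + 2*c - 14*sqrt(2)
(2) = l^2 + 4*l - 5
(3) = p^3 + 7*p^2 + 11*p + 5
(4) = (z - 3)*(z + 2)*(z + 4)
(5) = (m + 2*v)*(m + 3*v)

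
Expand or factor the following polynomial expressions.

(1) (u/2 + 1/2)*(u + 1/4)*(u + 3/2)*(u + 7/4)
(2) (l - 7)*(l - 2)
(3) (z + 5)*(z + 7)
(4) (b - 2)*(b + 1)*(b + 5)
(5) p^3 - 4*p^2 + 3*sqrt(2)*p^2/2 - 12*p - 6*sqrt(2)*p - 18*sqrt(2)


(1) = u^4/2 + 9*u^3/4 + 111*u^2/32 + 131*u/64 + 21/64
(2) = l^2 - 9*l + 14
(3) = z^2 + 12*z + 35
(4) = b^3 + 4*b^2 - 7*b - 10
(5) = (p - 6)*(p + 2)*(p + 3*sqrt(2)/2)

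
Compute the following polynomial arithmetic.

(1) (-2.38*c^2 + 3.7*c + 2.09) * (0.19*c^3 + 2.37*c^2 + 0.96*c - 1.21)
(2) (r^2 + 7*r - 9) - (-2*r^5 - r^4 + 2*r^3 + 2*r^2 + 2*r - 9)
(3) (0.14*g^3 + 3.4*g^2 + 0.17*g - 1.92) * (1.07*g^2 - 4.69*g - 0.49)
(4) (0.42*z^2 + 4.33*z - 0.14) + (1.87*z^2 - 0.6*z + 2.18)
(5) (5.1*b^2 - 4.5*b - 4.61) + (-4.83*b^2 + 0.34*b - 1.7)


(1) = -0.4522*c^5 - 4.9376*c^4 + 6.8813*c^3 + 11.3851*c^2 - 2.4706*c - 2.5289
(2) = 2*r^5 + r^4 - 2*r^3 - r^2 + 5*r
(3) = 0.1498*g^5 + 2.9814*g^4 - 15.8327*g^3 - 4.5177*g^2 + 8.9215*g + 0.9408
(4) = 2.29*z^2 + 3.73*z + 2.04
(5) = 0.27*b^2 - 4.16*b - 6.31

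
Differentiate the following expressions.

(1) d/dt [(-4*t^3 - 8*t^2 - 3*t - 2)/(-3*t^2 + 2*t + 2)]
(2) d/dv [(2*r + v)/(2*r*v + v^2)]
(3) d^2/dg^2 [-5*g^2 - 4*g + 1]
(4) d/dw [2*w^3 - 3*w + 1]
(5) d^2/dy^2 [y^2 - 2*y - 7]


(1) = (12*t^4 - 16*t^3 - 49*t^2 - 44*t - 2)/(9*t^4 - 12*t^3 - 8*t^2 + 8*t + 4)
(2) = -1/v^2
(3) = -10
(4) = 6*w^2 - 3
(5) = 2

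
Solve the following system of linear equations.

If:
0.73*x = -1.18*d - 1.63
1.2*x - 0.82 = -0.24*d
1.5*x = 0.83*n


Then:
d = -2.06
n = 1.98
x = 1.10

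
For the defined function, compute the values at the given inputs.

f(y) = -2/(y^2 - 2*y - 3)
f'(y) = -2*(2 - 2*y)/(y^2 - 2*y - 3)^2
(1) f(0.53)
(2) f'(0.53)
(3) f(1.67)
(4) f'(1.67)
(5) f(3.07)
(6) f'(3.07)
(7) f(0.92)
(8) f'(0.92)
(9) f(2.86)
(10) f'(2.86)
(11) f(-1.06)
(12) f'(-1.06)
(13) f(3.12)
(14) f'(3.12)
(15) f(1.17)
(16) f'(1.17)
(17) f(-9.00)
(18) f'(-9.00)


(1) = 0.53
(2) = -0.13
(3) = 0.56
(4) = 0.21
(5) = -7.02
(6) = 102.01
(7) = 0.50
(8) = -0.02
(9) = 3.70
(10) = 25.48
(11) = -8.21
(12) = -138.86
(13) = -4.05
(14) = 34.69
(15) = 0.50
(16) = 0.04
(17) = -0.02
(18) = -0.00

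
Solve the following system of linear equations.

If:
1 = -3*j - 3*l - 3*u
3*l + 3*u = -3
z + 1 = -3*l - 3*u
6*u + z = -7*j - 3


Then:
j = 2/3
l = 11/18
u = -29/18
z = 2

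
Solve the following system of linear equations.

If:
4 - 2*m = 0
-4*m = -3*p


Then:
m = 2
p = 8/3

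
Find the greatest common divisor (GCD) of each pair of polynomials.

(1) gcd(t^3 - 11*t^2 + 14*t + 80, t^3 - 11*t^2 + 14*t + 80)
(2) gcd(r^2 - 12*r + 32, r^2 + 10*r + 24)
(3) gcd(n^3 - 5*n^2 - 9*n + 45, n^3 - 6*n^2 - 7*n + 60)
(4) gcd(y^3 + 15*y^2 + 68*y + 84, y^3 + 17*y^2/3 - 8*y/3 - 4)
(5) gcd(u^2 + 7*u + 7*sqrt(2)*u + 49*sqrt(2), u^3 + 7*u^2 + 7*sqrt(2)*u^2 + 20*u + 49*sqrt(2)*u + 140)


(1) = gcd((t - 8)*(t - 5)*(t + 2), (t - 8)*(t - 5)*(t + 2)) = t^3 - 11*t^2 + 14*t + 80
(2) = gcd((r - 8)*(r - 4), (r + 4)*(r + 6)) = 1
(3) = n^2 - 2*n - 15
(4) = gcd((y + 2)*(y + 6)*(y + 7), (y - 1)*(y + 2/3)*(y + 6)) = y + 6
(5) = u + 7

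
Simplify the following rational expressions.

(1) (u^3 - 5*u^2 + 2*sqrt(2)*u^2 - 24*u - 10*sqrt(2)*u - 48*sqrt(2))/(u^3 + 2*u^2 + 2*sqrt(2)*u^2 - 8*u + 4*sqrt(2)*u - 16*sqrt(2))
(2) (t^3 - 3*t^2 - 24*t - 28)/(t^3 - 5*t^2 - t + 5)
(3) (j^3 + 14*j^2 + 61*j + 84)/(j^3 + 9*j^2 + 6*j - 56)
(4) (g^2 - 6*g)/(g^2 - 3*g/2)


(1) = (u^2 - 5*u - 24)/(u^2 + 2*u - 8)
(2) = (t^3 - 3*t^2 - 24*t - 28)/(t^3 - 5*t^2 - t + 5)
(3) = (j + 3)/(j - 2)
(4) = (2*g - 12)/(2*g - 3)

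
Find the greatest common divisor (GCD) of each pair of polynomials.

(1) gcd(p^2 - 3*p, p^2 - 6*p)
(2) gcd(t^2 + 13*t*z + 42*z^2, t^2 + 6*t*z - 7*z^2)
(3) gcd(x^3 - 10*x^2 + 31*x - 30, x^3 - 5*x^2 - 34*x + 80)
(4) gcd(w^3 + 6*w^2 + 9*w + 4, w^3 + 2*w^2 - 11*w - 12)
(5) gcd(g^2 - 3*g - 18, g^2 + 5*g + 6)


(1) = gcd(p*(p - 3), p*(p - 6)) = p
(2) = gcd((t + 6*z)*(t + 7*z), (t - z)*(t + 7*z)) = t + 7*z
(3) = x - 2
(4) = gcd((w + 1)^2*(w + 4), (w - 3)*(w + 1)*(w + 4)) = w^2 + 5*w + 4
(5) = g + 3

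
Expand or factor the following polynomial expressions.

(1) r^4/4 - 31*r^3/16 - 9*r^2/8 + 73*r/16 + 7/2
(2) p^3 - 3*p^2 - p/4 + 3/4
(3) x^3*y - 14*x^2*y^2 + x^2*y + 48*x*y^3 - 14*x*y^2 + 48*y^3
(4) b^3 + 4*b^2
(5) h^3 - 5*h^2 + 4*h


(1) = (r/2 + 1/2)^2*(r - 8)*(r - 7/4)
(2) = (p - 3)*(p - 1/2)*(p + 1/2)
(3) = (x - 8*y)*(x - 6*y)*(x*y + y)
(4) = b^2*(b + 4)
(5) = h*(h - 4)*(h - 1)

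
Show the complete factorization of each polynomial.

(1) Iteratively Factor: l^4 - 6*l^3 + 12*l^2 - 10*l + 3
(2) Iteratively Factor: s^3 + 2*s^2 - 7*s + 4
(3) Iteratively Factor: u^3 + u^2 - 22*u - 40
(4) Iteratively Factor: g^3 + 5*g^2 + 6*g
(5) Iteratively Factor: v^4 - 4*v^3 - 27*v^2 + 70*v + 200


(1) = (l - 3)*(l^3 - 3*l^2 + 3*l - 1) = (l - 3)*(l - 1)*(l^2 - 2*l + 1) = (l - 3)*(l - 1)^2*(l - 1)
(2) = (s - 1)*(s^2 + 3*s - 4) = (s - 1)*(s + 4)*(s - 1)
(3) = (u - 5)*(u^2 + 6*u + 8) = (u - 5)*(u + 2)*(u + 4)
(4) = (g + 3)*(g^2 + 2*g) = (g + 2)*(g + 3)*(g)
(5) = (v - 5)*(v^3 + v^2 - 22*v - 40) = (v - 5)*(v + 4)*(v^2 - 3*v - 10) = (v - 5)^2*(v + 4)*(v + 2)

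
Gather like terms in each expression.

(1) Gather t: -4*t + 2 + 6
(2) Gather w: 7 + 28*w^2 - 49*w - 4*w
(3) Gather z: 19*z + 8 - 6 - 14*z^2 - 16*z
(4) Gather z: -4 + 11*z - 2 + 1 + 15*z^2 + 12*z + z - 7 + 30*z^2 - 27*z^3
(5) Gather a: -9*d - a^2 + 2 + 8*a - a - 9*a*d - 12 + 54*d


(1) = 8 - 4*t
(2) = 28*w^2 - 53*w + 7
(3) = -14*z^2 + 3*z + 2
(4) = -27*z^3 + 45*z^2 + 24*z - 12
(5) = -a^2 + a*(7 - 9*d) + 45*d - 10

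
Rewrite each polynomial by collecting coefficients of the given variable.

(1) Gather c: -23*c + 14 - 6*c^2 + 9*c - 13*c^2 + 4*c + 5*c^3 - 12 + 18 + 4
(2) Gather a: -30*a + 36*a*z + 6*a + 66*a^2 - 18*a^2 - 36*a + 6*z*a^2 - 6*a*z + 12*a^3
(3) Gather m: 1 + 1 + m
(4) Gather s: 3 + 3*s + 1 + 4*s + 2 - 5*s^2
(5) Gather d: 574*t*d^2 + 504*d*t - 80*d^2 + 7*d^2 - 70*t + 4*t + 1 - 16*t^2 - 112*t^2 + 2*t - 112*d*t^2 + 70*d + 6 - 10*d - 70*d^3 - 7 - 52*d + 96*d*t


(1) = 5*c^3 - 19*c^2 - 10*c + 24
(2) = 12*a^3 + a^2*(6*z + 48) + a*(30*z - 60)
(3) = m + 2
(4) = -5*s^2 + 7*s + 6
(5) = -70*d^3 + d^2*(574*t - 73) + d*(-112*t^2 + 600*t + 8) - 128*t^2 - 64*t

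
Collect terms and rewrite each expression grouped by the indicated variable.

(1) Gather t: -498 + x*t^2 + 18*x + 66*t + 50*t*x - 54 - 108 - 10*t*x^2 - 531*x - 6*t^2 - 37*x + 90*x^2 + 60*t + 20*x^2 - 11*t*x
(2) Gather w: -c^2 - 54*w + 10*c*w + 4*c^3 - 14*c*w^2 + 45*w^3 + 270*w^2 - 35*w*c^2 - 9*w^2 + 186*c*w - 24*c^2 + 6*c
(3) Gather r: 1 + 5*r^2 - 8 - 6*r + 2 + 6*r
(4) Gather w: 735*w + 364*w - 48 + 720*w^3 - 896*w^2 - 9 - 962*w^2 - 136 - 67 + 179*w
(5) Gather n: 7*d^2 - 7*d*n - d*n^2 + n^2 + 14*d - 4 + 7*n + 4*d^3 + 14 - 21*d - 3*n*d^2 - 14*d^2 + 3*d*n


(1) = t^2*(x - 6) + t*(-10*x^2 + 39*x + 126) + 110*x^2 - 550*x - 660
(2) = 4*c^3 - 25*c^2 + 6*c + 45*w^3 + w^2*(261 - 14*c) + w*(-35*c^2 + 196*c - 54)
(3) = 5*r^2 - 5
(4) = 720*w^3 - 1858*w^2 + 1278*w - 260
(5) = 4*d^3 - 7*d^2 - 7*d + n^2*(1 - d) + n*(-3*d^2 - 4*d + 7) + 10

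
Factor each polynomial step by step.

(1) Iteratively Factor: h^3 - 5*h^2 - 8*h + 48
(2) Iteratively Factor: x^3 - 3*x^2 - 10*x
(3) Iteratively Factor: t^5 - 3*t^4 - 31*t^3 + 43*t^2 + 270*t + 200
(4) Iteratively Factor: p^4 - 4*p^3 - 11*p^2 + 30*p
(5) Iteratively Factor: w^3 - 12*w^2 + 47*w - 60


(1) = (h + 3)*(h^2 - 8*h + 16) = (h - 4)*(h + 3)*(h - 4)
(2) = (x - 5)*(x^2 + 2*x) = x*(x - 5)*(x + 2)
(3) = (t - 5)*(t^4 + 2*t^3 - 21*t^2 - 62*t - 40) = (t - 5)*(t + 4)*(t^3 - 2*t^2 - 13*t - 10) = (t - 5)*(t + 2)*(t + 4)*(t^2 - 4*t - 5) = (t - 5)^2*(t + 2)*(t + 4)*(t + 1)
(4) = (p - 5)*(p^3 + p^2 - 6*p) = (p - 5)*(p + 3)*(p^2 - 2*p) = (p - 5)*(p - 2)*(p + 3)*(p)
(5) = (w - 5)*(w^2 - 7*w + 12) = (w - 5)*(w - 3)*(w - 4)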